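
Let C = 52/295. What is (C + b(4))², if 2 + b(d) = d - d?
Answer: 289444/87025 ≈ 3.3260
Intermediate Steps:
C = 52/295 (C = 52*(1/295) = 52/295 ≈ 0.17627)
b(d) = -2 (b(d) = -2 + (d - d) = -2 + 0 = -2)
(C + b(4))² = (52/295 - 2)² = (-538/295)² = 289444/87025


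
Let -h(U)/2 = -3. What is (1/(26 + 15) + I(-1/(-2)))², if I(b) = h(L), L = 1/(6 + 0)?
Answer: 61009/1681 ≈ 36.293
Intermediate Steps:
L = ⅙ (L = 1/6 = ⅙ ≈ 0.16667)
h(U) = 6 (h(U) = -2*(-3) = 6)
I(b) = 6
(1/(26 + 15) + I(-1/(-2)))² = (1/(26 + 15) + 6)² = (1/41 + 6)² = (247/41)² = 61009/1681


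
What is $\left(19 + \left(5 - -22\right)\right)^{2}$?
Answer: $2116$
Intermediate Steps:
$\left(19 + \left(5 - -22\right)\right)^{2} = \left(19 + \left(5 + 22\right)\right)^{2} = \left(19 + 27\right)^{2} = 46^{2} = 2116$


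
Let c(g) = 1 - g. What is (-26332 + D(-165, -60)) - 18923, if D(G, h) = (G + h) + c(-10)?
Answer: -45469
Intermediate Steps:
D(G, h) = 11 + G + h (D(G, h) = (G + h) + (1 - 1*(-10)) = (G + h) + (1 + 10) = (G + h) + 11 = 11 + G + h)
(-26332 + D(-165, -60)) - 18923 = (-26332 + (11 - 165 - 60)) - 18923 = (-26332 - 214) - 18923 = -26546 - 18923 = -45469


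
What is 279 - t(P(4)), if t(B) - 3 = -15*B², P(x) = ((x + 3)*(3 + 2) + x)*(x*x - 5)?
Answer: 2760891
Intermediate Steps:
P(x) = (-5 + x²)*(15 + 6*x) (P(x) = ((3 + x)*5 + x)*(x² - 5) = ((15 + 5*x) + x)*(-5 + x²) = (15 + 6*x)*(-5 + x²) = (-5 + x²)*(15 + 6*x))
t(B) = 3 - 15*B²
279 - t(P(4)) = 279 - (3 - 15*(-75 - 30*4 + 6*4³ + 15*4²)²) = 279 - (3 - 15*(-75 - 120 + 6*64 + 15*16)²) = 279 - (3 - 15*(-75 - 120 + 384 + 240)²) = 279 - (3 - 15*429²) = 279 - (3 - 15*184041) = 279 - (3 - 2760615) = 279 - 1*(-2760612) = 279 + 2760612 = 2760891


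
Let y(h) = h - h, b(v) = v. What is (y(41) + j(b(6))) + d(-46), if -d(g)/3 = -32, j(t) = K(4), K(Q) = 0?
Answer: 96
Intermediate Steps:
j(t) = 0
y(h) = 0
d(g) = 96 (d(g) = -3*(-32) = 96)
(y(41) + j(b(6))) + d(-46) = (0 + 0) + 96 = 0 + 96 = 96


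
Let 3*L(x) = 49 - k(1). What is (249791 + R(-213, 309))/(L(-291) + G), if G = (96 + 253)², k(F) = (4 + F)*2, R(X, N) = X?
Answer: 17827/8701 ≈ 2.0488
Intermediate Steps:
k(F) = 8 + 2*F
G = 121801 (G = 349² = 121801)
L(x) = 13 (L(x) = (49 - (8 + 2*1))/3 = (49 - (8 + 2))/3 = (49 - 1*10)/3 = (49 - 10)/3 = (⅓)*39 = 13)
(249791 + R(-213, 309))/(L(-291) + G) = (249791 - 213)/(13 + 121801) = 249578/121814 = 249578*(1/121814) = 17827/8701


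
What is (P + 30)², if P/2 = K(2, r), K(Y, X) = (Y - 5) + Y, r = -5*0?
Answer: 784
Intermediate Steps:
r = 0
K(Y, X) = -5 + 2*Y (K(Y, X) = (-5 + Y) + Y = -5 + 2*Y)
P = -2 (P = 2*(-5 + 2*2) = 2*(-5 + 4) = 2*(-1) = -2)
(P + 30)² = (-2 + 30)² = 28² = 784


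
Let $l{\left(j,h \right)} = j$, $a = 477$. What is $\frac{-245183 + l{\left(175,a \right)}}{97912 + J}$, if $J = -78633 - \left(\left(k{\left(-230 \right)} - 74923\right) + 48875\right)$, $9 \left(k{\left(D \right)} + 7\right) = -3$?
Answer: $- \frac{735024}{136003} \approx -5.4045$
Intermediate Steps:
$k{\left(D \right)} = - \frac{22}{3}$ ($k{\left(D \right)} = -7 + \frac{1}{9} \left(-3\right) = -7 - \frac{1}{3} = - \frac{22}{3}$)
$J = - \frac{157733}{3}$ ($J = -78633 - \left(\left(- \frac{22}{3} - 74923\right) + 48875\right) = -78633 - \left(- \frac{224791}{3} + 48875\right) = -78633 - - \frac{78166}{3} = -78633 + \frac{78166}{3} = - \frac{157733}{3} \approx -52578.0$)
$\frac{-245183 + l{\left(175,a \right)}}{97912 + J} = \frac{-245183 + 175}{97912 - \frac{157733}{3}} = - \frac{245008}{\frac{136003}{3}} = \left(-245008\right) \frac{3}{136003} = - \frac{735024}{136003}$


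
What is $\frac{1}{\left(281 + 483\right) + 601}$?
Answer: $\frac{1}{1365} \approx 0.0007326$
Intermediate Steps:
$\frac{1}{\left(281 + 483\right) + 601} = \frac{1}{764 + 601} = \frac{1}{1365}$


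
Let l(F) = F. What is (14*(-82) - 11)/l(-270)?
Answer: 1159/270 ≈ 4.2926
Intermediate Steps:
(14*(-82) - 11)/l(-270) = (14*(-82) - 11)/(-270) = (-1148 - 11)*(-1/270) = -1159*(-1/270) = 1159/270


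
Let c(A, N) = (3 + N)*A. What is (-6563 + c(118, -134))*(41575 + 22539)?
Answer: -1411854394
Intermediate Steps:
c(A, N) = A*(3 + N)
(-6563 + c(118, -134))*(41575 + 22539) = (-6563 + 118*(3 - 134))*(41575 + 22539) = (-6563 + 118*(-131))*64114 = (-6563 - 15458)*64114 = -22021*64114 = -1411854394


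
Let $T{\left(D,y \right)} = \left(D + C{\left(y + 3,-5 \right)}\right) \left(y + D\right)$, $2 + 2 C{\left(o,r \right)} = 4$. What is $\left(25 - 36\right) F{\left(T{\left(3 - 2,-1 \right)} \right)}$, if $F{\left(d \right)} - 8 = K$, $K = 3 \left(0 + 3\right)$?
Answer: $-187$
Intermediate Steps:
$C{\left(o,r \right)} = 1$ ($C{\left(o,r \right)} = -1 + \frac{1}{2} \cdot 4 = -1 + 2 = 1$)
$T{\left(D,y \right)} = \left(1 + D\right) \left(D + y\right)$ ($T{\left(D,y \right)} = \left(D + 1\right) \left(y + D\right) = \left(1 + D\right) \left(D + y\right)$)
$K = 9$ ($K = 3 \cdot 3 = 9$)
$F{\left(d \right)} = 17$ ($F{\left(d \right)} = 8 + 9 = 17$)
$\left(25 - 36\right) F{\left(T{\left(3 - 2,-1 \right)} \right)} = \left(25 - 36\right) 17 = \left(-11\right) 17 = -187$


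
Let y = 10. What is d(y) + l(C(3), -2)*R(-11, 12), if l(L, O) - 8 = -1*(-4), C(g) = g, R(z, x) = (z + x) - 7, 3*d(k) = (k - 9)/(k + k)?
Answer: -4319/60 ≈ -71.983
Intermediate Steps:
d(k) = (-9 + k)/(6*k) (d(k) = ((k - 9)/(k + k))/3 = ((-9 + k)/((2*k)))/3 = ((-9 + k)*(1/(2*k)))/3 = ((-9 + k)/(2*k))/3 = (-9 + k)/(6*k))
R(z, x) = -7 + x + z (R(z, x) = (x + z) - 7 = -7 + x + z)
l(L, O) = 12 (l(L, O) = 8 - 1*(-4) = 8 + 4 = 12)
d(y) + l(C(3), -2)*R(-11, 12) = (⅙)*(-9 + 10)/10 + 12*(-7 + 12 - 11) = (⅙)*(⅒)*1 + 12*(-6) = 1/60 - 72 = -4319/60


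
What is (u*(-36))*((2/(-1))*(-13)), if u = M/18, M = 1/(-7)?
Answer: 52/7 ≈ 7.4286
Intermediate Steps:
M = -⅐ ≈ -0.14286
u = -1/126 (u = -⅐/18 = -⅐*1/18 = -1/126 ≈ -0.0079365)
(u*(-36))*((2/(-1))*(-13)) = (-1/126*(-36))*((2/(-1))*(-13)) = 2*((2*(-1))*(-13))/7 = 2*(-2*(-13))/7 = (2/7)*26 = 52/7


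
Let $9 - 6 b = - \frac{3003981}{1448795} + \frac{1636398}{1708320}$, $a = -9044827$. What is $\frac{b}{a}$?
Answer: $- \frac{25288893789}{135672705090914720} \approx -1.864 \cdot 10^{-7}$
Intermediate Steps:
$b = \frac{278177831679}{165000364960}$ ($b = \frac{3}{2} - \frac{- \frac{3003981}{1448795} + \frac{1636398}{1708320}}{6} = \frac{3}{2} - \frac{\left(-3003981\right) \frac{1}{1448795} + 1636398 \cdot \frac{1}{1708320}}{6} = \frac{3}{2} - \frac{- \frac{3003981}{1448795} + \frac{272733}{284720}}{6} = \frac{3}{2} - - \frac{30677284239}{165000364960} = \frac{3}{2} + \frac{30677284239}{165000364960} = \frac{278177831679}{165000364960} \approx 1.6859$)
$\frac{b}{a} = \frac{278177831679}{165000364960 \left(-9044827\right)} = \frac{278177831679}{165000364960} \left(- \frac{1}{9044827}\right) = - \frac{25288893789}{135672705090914720}$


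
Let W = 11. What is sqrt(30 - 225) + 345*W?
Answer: 3795 + I*sqrt(195) ≈ 3795.0 + 13.964*I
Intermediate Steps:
sqrt(30 - 225) + 345*W = sqrt(30 - 225) + 345*11 = sqrt(-195) + 3795 = I*sqrt(195) + 3795 = 3795 + I*sqrt(195)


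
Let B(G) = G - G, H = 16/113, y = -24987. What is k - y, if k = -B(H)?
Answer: 24987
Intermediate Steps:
H = 16/113 (H = 16*(1/113) = 16/113 ≈ 0.14159)
B(G) = 0
k = 0 (k = -1*0 = 0)
k - y = 0 - 1*(-24987) = 0 + 24987 = 24987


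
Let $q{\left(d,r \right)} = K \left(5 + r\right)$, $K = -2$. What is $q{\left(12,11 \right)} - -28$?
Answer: $-4$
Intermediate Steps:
$q{\left(d,r \right)} = -10 - 2 r$ ($q{\left(d,r \right)} = - 2 \left(5 + r\right) = -10 - 2 r$)
$q{\left(12,11 \right)} - -28 = \left(-10 - 22\right) - -28 = \left(-10 - 22\right) + 28 = -32 + 28 = -4$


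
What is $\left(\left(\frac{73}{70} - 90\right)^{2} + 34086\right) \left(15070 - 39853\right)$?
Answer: $- \frac{5100265291407}{4900} \approx -1.0409 \cdot 10^{9}$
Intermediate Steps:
$\left(\left(\frac{73}{70} - 90\right)^{2} + 34086\right) \left(15070 - 39853\right) = \left(\left(73 \cdot \frac{1}{70} - 90\right)^{2} + 34086\right) \left(-24783\right) = \left(\left(\frac{73}{70} - 90\right)^{2} + 34086\right) \left(-24783\right) = \left(\left(- \frac{6227}{70}\right)^{2} + 34086\right) \left(-24783\right) = \left(\frac{38775529}{4900} + 34086\right) \left(-24783\right) = \frac{205796929}{4900} \left(-24783\right) = - \frac{5100265291407}{4900}$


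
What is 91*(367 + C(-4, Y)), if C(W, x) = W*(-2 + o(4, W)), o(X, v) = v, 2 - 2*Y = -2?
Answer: 35581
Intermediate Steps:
Y = 2 (Y = 1 - ½*(-2) = 1 + 1 = 2)
C(W, x) = W*(-2 + W)
91*(367 + C(-4, Y)) = 91*(367 - 4*(-2 - 4)) = 91*(367 - 4*(-6)) = 91*(367 + 24) = 91*391 = 35581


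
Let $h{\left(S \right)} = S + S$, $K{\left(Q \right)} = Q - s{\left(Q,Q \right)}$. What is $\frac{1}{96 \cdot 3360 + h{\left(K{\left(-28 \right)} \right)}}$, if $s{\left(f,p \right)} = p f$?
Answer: $\frac{1}{320936} \approx 3.1159 \cdot 10^{-6}$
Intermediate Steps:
$s{\left(f,p \right)} = f p$
$K{\left(Q \right)} = Q - Q^{2}$ ($K{\left(Q \right)} = Q - Q Q = Q - Q^{2}$)
$h{\left(S \right)} = 2 S$
$\frac{1}{96 \cdot 3360 + h{\left(K{\left(-28 \right)} \right)}} = \frac{1}{96 \cdot 3360 + 2 \left(- 28 \left(1 - -28\right)\right)} = \frac{1}{322560 + 2 \left(- 28 \left(1 + 28\right)\right)} = \frac{1}{322560 + 2 \left(\left(-28\right) 29\right)} = \frac{1}{322560 + 2 \left(-812\right)} = \frac{1}{322560 - 1624} = \frac{1}{320936}$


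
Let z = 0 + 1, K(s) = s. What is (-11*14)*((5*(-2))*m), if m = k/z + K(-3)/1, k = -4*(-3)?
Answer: 13860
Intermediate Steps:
k = 12
z = 1
m = 9 (m = 12/1 - 3/1 = 12*1 - 3*1 = 12 - 3 = 9)
(-11*14)*((5*(-2))*m) = (-11*14)*((5*(-2))*9) = -(-1540)*9 = -154*(-90) = 13860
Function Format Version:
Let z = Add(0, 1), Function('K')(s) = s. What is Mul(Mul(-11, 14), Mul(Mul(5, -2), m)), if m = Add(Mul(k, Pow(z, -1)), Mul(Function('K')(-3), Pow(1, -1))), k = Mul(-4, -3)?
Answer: 13860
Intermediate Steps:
k = 12
z = 1
m = 9 (m = Add(Mul(12, Pow(1, -1)), Mul(-3, Pow(1, -1))) = Add(Mul(12, 1), Mul(-3, 1)) = Add(12, -3) = 9)
Mul(Mul(-11, 14), Mul(Mul(5, -2), m)) = Mul(Mul(-11, 14), Mul(Mul(5, -2), 9)) = Mul(-154, Mul(-10, 9)) = Mul(-154, -90) = 13860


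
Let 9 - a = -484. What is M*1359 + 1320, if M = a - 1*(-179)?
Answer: 914568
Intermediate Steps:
a = 493 (a = 9 - 1*(-484) = 9 + 484 = 493)
M = 672 (M = 493 - 1*(-179) = 493 + 179 = 672)
M*1359 + 1320 = 672*1359 + 1320 = 913248 + 1320 = 914568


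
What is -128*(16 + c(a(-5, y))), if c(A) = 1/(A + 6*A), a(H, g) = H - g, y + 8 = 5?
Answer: -14272/7 ≈ -2038.9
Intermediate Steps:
y = -3 (y = -8 + 5 = -3)
c(A) = 1/(7*A)
-128*(16 + c(a(-5, y))) = -128*(16 + 1/(7*(-5 - 1*(-3)))) = -128*(16 + 1/(7*(-5 + 3))) = -128*(16 + (⅐)/(-2)) = -128*(16 + (⅐)*(-½)) = -128*(16 - 1/14) = -128*223/14 = -14272/7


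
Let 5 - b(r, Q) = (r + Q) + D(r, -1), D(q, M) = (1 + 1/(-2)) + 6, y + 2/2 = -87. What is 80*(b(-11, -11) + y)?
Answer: -5400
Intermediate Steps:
y = -88 (y = -1 - 87 = -88)
D(q, M) = 13/2 (D(q, M) = (1 - ½) + 6 = ½ + 6 = 13/2)
b(r, Q) = -3/2 - Q - r (b(r, Q) = 5 - ((r + Q) + 13/2) = 5 - ((Q + r) + 13/2) = 5 - (13/2 + Q + r) = 5 + (-13/2 - Q - r) = -3/2 - Q - r)
80*(b(-11, -11) + y) = 80*((-3/2 - 1*(-11) - 1*(-11)) - 88) = 80*((-3/2 + 11 + 11) - 88) = 80*(41/2 - 88) = 80*(-135/2) = -5400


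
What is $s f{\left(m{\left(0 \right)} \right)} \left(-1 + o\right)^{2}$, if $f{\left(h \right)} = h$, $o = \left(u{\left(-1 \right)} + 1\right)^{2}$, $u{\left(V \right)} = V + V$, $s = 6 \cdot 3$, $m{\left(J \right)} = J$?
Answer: $0$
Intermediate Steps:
$s = 18$
$u{\left(V \right)} = 2 V$
$o = 1$ ($o = \left(2 \left(-1\right) + 1\right)^{2} = \left(-2 + 1\right)^{2} = \left(-1\right)^{2} = 1$)
$s f{\left(m{\left(0 \right)} \right)} \left(-1 + o\right)^{2} = 18 \cdot 0 \left(-1 + 1\right)^{2} = 0 \cdot 0^{2} = 0 \cdot 0 = 0$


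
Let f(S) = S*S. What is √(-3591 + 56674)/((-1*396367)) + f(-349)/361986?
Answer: 121801/361986 - √53083/396367 ≈ 0.33590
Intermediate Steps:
f(S) = S²
√(-3591 + 56674)/((-1*396367)) + f(-349)/361986 = √(-3591 + 56674)/((-1*396367)) + (-349)²/361986 = √53083/(-396367) + 121801*(1/361986) = √53083*(-1/396367) + 121801/361986 = -√53083/396367 + 121801/361986 = 121801/361986 - √53083/396367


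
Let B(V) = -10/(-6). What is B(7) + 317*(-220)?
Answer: -209215/3 ≈ -69738.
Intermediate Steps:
B(V) = 5/3 (B(V) = -10*(-⅙) = 5/3)
B(7) + 317*(-220) = 5/3 + 317*(-220) = 5/3 - 69740 = -209215/3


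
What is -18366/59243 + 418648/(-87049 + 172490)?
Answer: 540296606/117715841 ≈ 4.5898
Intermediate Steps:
-18366/59243 + 418648/(-87049 + 172490) = -18366*1/59243 + 418648/85441 = -18366/59243 + 418648*(1/85441) = -18366/59243 + 9736/1987 = 540296606/117715841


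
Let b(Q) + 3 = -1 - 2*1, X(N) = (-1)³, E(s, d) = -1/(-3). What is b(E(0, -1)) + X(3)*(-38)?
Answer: 32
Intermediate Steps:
E(s, d) = ⅓ (E(s, d) = -1*(-⅓) = ⅓)
X(N) = -1
b(Q) = -6 (b(Q) = -3 + (-1 - 2*1) = -3 + (-1 - 2) = -3 - 3 = -6)
b(E(0, -1)) + X(3)*(-38) = -6 - 1*(-38) = -6 + 38 = 32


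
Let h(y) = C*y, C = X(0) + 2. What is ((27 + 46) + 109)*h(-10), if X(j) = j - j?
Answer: -3640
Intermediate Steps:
X(j) = 0
C = 2 (C = 0 + 2 = 2)
h(y) = 2*y
((27 + 46) + 109)*h(-10) = ((27 + 46) + 109)*(2*(-10)) = (73 + 109)*(-20) = 182*(-20) = -3640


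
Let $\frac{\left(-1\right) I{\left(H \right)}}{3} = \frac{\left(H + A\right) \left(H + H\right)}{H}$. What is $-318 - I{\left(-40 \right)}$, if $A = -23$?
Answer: $-696$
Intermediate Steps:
$I{\left(H \right)} = 138 - 6 H$ ($I{\left(H \right)} = - 3 \frac{\left(H - 23\right) \left(H + H\right)}{H} = - 3 \frac{\left(-23 + H\right) 2 H}{H} = - 3 \frac{2 H \left(-23 + H\right)}{H} = - 3 \left(-46 + 2 H\right) = 138 - 6 H$)
$-318 - I{\left(-40 \right)} = -318 - \left(138 - -240\right) = -318 - \left(138 + 240\right) = -318 - 378 = -696$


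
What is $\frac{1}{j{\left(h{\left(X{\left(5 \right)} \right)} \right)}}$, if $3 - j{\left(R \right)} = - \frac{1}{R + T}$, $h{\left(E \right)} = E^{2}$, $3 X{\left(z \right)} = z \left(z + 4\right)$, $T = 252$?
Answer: $\frac{477}{1432} \approx 0.3331$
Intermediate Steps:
$X{\left(z \right)} = \frac{z \left(4 + z\right)}{3}$ ($X{\left(z \right)} = \frac{z \left(z + 4\right)}{3} = \frac{z \left(4 + z\right)}{3}$)
$j{\left(R \right)} = 3 + \frac{1}{252 + R}$ ($j{\left(R \right)} = 3 - - \frac{1}{R + 252} = 3 - - \frac{1}{252 + R} = 3 + \frac{1}{252 + R}$)
$\frac{1}{j{\left(h{\left(X{\left(5 \right)} \right)} \right)}} = \frac{1}{\frac{1}{252 + \left(\frac{1}{3} \cdot 5 \left(4 + 5\right)\right)^{2}} \left(757 + 3 \left(\frac{1}{3} \cdot 5 \left(4 + 5\right)\right)^{2}\right)} = \frac{1}{\frac{1}{252 + \left(\frac{1}{3} \cdot 5 \cdot 9\right)^{2}} \left(757 + 3 \left(\frac{1}{3} \cdot 5 \cdot 9\right)^{2}\right)} = \frac{1}{\frac{1}{252 + 15^{2}} \left(757 + 3 \cdot 15^{2}\right)} = \frac{1}{\frac{1}{252 + 225} \left(757 + 3 \cdot 225\right)} = \frac{1}{\frac{1}{477} \left(757 + 675\right)} = \frac{1}{\frac{1}{477} \cdot 1432} = \frac{1}{\frac{1432}{477}} = \frac{477}{1432}$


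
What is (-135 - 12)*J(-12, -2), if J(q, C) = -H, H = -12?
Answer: -1764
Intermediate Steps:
J(q, C) = 12 (J(q, C) = -1*(-12) = 12)
(-135 - 12)*J(-12, -2) = (-135 - 12)*12 = -147*12 = -1764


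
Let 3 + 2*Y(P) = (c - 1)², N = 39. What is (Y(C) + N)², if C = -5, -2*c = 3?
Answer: 105625/64 ≈ 1650.4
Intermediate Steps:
c = -3/2 (c = -½*3 = -3/2 ≈ -1.5000)
Y(P) = 13/8 (Y(P) = -3/2 + (-3/2 - 1)²/2 = -3/2 + (-5/2)²/2 = -3/2 + (½)*(25/4) = -3/2 + 25/8 = 13/8)
(Y(C) + N)² = (13/8 + 39)² = (325/8)² = 105625/64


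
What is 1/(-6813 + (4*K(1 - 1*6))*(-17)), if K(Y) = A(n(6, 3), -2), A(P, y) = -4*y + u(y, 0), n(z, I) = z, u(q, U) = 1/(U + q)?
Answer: -1/7323 ≈ -0.00013656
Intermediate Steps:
A(P, y) = 1/y - 4*y (A(P, y) = -4*y + 1/(0 + y) = -4*y + 1/y = 1/y - 4*y)
K(Y) = 15/2 (K(Y) = 1/(-2) - 4*(-2) = -1/2 + 8 = 15/2)
1/(-6813 + (4*K(1 - 1*6))*(-17)) = 1/(-6813 + (4*(15/2))*(-17)) = 1/(-6813 + 30*(-17)) = 1/(-6813 - 510) = 1/(-7323) = -1/7323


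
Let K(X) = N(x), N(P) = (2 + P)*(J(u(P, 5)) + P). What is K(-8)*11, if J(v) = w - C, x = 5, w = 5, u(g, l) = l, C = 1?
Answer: 693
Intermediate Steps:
J(v) = 4 (J(v) = 5 - 1*1 = 5 - 1 = 4)
N(P) = (2 + P)*(4 + P)
K(X) = 63 (K(X) = 8 + 5**2 + 6*5 = 8 + 25 + 30 = 63)
K(-8)*11 = 63*11 = 693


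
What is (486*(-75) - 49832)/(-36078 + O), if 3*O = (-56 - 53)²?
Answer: 258846/96353 ≈ 2.6864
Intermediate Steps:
O = 11881/3 (O = (-56 - 53)²/3 = (⅓)*(-109)² = (⅓)*11881 = 11881/3 ≈ 3960.3)
(486*(-75) - 49832)/(-36078 + O) = (486*(-75) - 49832)/(-36078 + 11881/3) = (-36450 - 49832)/(-96353/3) = -86282*(-3/96353) = 258846/96353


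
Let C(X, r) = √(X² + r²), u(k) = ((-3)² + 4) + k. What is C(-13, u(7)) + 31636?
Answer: 31636 + √569 ≈ 31660.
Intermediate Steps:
u(k) = 13 + k (u(k) = (9 + 4) + k = 13 + k)
C(-13, u(7)) + 31636 = √((-13)² + (13 + 7)²) + 31636 = √(169 + 20²) + 31636 = √(169 + 400) + 31636 = √569 + 31636 = 31636 + √569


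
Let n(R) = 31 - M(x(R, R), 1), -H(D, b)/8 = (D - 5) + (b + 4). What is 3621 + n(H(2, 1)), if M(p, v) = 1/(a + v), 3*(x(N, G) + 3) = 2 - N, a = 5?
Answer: 21911/6 ≈ 3651.8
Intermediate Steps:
x(N, G) = -7/3 - N/3 (x(N, G) = -3 + (2 - N)/3 = -3 + (⅔ - N/3) = -7/3 - N/3)
M(p, v) = 1/(5 + v)
H(D, b) = 8 - 8*D - 8*b (H(D, b) = -8*((D - 5) + (b + 4)) = -8*((-5 + D) + (4 + b)) = -8*(-1 + D + b) = 8 - 8*D - 8*b)
n(R) = 185/6 (n(R) = 31 - 1/(5 + 1) = 31 - 1/6 = 31 - 1*⅙ = 31 - ⅙ = 185/6)
3621 + n(H(2, 1)) = 3621 + 185/6 = 21911/6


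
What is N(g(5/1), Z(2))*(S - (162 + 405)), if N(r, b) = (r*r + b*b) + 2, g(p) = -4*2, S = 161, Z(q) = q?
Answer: -28420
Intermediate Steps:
g(p) = -8
N(r, b) = 2 + b**2 + r**2 (N(r, b) = (r**2 + b**2) + 2 = (b**2 + r**2) + 2 = 2 + b**2 + r**2)
N(g(5/1), Z(2))*(S - (162 + 405)) = (2 + 2**2 + (-8)**2)*(161 - (162 + 405)) = (2 + 4 + 64)*(161 - 1*567) = 70*(161 - 567) = 70*(-406) = -28420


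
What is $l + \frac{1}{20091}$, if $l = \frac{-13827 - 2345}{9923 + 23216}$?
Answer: $- \frac{324878513}{665795649} \approx -0.48796$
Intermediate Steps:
$l = - \frac{16172}{33139} \approx -0.48801$
$l + \frac{1}{20091} = - \frac{16172}{33139} + \frac{1}{20091} = - \frac{324878513}{665795649}$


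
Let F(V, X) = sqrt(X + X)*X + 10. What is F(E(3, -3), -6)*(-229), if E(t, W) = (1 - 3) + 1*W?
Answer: -2290 + 2748*I*sqrt(3) ≈ -2290.0 + 4759.7*I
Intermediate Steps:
E(t, W) = -2 + W
F(V, X) = 10 + sqrt(2)*X**(3/2) (F(V, X) = sqrt(2*X)*X + 10 = (sqrt(2)*sqrt(X))*X + 10 = sqrt(2)*X**(3/2) + 10 = 10 + sqrt(2)*X**(3/2))
F(E(3, -3), -6)*(-229) = (10 + sqrt(2)*(-6)**(3/2))*(-229) = (10 + sqrt(2)*(-6*I*sqrt(6)))*(-229) = (10 - 12*I*sqrt(3))*(-229) = -2290 + 2748*I*sqrt(3)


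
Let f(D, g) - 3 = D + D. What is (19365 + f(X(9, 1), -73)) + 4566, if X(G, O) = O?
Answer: 23936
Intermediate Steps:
f(D, g) = 3 + 2*D (f(D, g) = 3 + (D + D) = 3 + 2*D)
(19365 + f(X(9, 1), -73)) + 4566 = (19365 + (3 + 2*1)) + 4566 = (19365 + (3 + 2)) + 4566 = (19365 + 5) + 4566 = 19370 + 4566 = 23936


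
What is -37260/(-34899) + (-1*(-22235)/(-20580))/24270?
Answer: 1240648142449/1162082257560 ≈ 1.0676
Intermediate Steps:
-37260/(-34899) + (-1*(-22235)/(-20580))/24270 = -37260*(-1/34899) + (22235*(-1/20580))*(1/24270) = 12420/11633 - 4447/4116*1/24270 = 12420/11633 - 4447/99895320 = 1240648142449/1162082257560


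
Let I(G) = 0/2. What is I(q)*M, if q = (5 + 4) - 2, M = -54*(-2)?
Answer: 0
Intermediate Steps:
M = 108
q = 7 (q = 9 - 2 = 7)
I(G) = 0 (I(G) = 0*(½) = 0)
I(q)*M = 0*108 = 0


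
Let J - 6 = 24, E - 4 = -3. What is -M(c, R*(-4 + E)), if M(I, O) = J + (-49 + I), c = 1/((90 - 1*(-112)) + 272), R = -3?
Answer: 9005/474 ≈ 18.998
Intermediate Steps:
E = 1 (E = 4 - 3 = 1)
J = 30 (J = 6 + 24 = 30)
c = 1/474 (c = 1/((90 + 112) + 272) = 1/(202 + 272) = 1/474 ≈ 0.0021097)
M(I, O) = -19 + I (M(I, O) = 30 + (-49 + I) = -19 + I)
-M(c, R*(-4 + E)) = -(-19 + 1/474) = -1*(-9005/474) = 9005/474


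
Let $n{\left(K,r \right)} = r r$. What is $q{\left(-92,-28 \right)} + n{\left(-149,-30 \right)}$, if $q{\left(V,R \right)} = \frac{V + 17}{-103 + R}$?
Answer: $\frac{117975}{131} \approx 900.57$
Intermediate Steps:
$n{\left(K,r \right)} = r^{2}$
$q{\left(V,R \right)} = \frac{17 + V}{-103 + R}$
$q{\left(-92,-28 \right)} + n{\left(-149,-30 \right)} = \frac{17 - 92}{-103 - 28} + \left(-30\right)^{2} = \frac{1}{-131} \left(-75\right) + 900 = \left(- \frac{1}{131}\right) \left(-75\right) + 900 = \frac{75}{131} + 900 = \frac{117975}{131}$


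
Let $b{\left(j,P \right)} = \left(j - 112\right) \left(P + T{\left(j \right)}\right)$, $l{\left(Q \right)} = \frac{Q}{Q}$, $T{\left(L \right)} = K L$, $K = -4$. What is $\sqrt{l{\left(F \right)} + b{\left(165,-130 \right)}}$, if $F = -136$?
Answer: $i \sqrt{41869} \approx 204.62 i$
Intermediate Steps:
$T{\left(L \right)} = - 4 L$
$l{\left(Q \right)} = 1$
$b{\left(j,P \right)} = \left(-112 + j\right) \left(P - 4 j\right)$ ($b{\left(j,P \right)} = \left(j - 112\right) \left(P - 4 j\right) = \left(-112 + j\right) \left(P - 4 j\right)$)
$\sqrt{l{\left(F \right)} + b{\left(165,-130 \right)}} = \sqrt{1 - \left(-67030 + 108900\right)} = \sqrt{1 + \left(14560 - 108900 + 73920 - 21450\right)} = \sqrt{1 - 41870} = \sqrt{-41869} = i \sqrt{41869}$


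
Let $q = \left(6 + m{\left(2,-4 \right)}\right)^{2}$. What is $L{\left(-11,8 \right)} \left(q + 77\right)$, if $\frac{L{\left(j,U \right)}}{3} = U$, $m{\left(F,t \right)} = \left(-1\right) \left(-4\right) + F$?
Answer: $5304$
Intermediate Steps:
$m{\left(F,t \right)} = 4 + F$
$L{\left(j,U \right)} = 3 U$
$q = 144$ ($q = \left(6 + \left(4 + 2\right)\right)^{2} = \left(6 + 6\right)^{2} = 12^{2} = 144$)
$L{\left(-11,8 \right)} \left(q + 77\right) = 3 \cdot 8 \left(144 + 77\right) = 24 \cdot 221 = 5304$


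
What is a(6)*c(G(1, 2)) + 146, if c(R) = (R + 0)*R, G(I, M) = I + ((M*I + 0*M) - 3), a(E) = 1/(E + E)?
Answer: 146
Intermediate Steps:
a(E) = 1/(2*E)
G(I, M) = -3 + I + I*M (G(I, M) = I + ((I*M + 0) - 3) = I + (I*M - 3) = I + (-3 + I*M) = -3 + I + I*M)
c(R) = R**2 (c(R) = R*R = R**2)
a(6)*c(G(1, 2)) + 146 = ((1/2)/6)*(-3 + 1 + 1*2)**2 + 146 = ((1/2)*(1/6))*(-3 + 1 + 2)**2 + 146 = (1/12)*0**2 + 146 = (1/12)*0 + 146 = 0 + 146 = 146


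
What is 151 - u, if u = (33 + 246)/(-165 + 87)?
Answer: 4019/26 ≈ 154.58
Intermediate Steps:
u = -93/26 (u = 279/(-78) = 279*(-1/78) = -93/26 ≈ -3.5769)
151 - u = 151 - 1*(-93/26) = 151 + 93/26 = 4019/26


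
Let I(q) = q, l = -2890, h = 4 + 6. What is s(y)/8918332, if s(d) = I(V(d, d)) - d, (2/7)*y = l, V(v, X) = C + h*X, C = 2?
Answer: -91033/8918332 ≈ -0.010207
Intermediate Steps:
h = 10
V(v, X) = 2 + 10*X
y = -10115 (y = (7/2)*(-2890) = -10115)
s(d) = 2 + 9*d (s(d) = (2 + 10*d) - d = 2 + 9*d)
s(y)/8918332 = (2 + 9*(-10115))/8918332 = (2 - 91035)*(1/8918332) = -91033*1/8918332 = -91033/8918332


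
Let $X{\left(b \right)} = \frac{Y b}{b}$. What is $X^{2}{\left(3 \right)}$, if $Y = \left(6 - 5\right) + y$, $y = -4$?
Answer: $9$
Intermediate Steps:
$Y = -3$ ($Y = \left(6 - 5\right) - 4 = 1 - 4 = -3$)
$X{\left(b \right)} = -3$ ($X{\left(b \right)} = \frac{\left(-3\right) b}{b} = -3$)
$X^{2}{\left(3 \right)} = \left(-3\right)^{2} = 9$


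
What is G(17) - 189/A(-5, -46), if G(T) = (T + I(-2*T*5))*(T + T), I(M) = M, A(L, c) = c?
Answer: -239103/46 ≈ -5197.9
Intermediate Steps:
G(T) = -18*T² (G(T) = (T - 2*T*5)*(T + T) = (T - 10*T)*(2*T) = (-9*T)*(2*T) = -18*T²)
G(17) - 189/A(-5, -46) = -18*17² - 189/(-46) = -18*289 - 189*(-1/46) = -5202 + 189/46 = -239103/46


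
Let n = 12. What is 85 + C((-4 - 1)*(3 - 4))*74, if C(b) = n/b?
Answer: 1313/5 ≈ 262.60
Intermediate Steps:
C(b) = 12/b
85 + C((-4 - 1)*(3 - 4))*74 = 85 + (12/(((-4 - 1)*(3 - 4))))*74 = 85 + (12/((-5*(-1))))*74 = 85 + (12/5)*74 = 85 + 888/5 = 1313/5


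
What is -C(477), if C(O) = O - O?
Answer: 0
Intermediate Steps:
C(O) = 0
-C(477) = -1*0 = 0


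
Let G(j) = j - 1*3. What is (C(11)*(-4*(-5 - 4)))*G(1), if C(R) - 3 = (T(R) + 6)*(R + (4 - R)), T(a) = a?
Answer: -5112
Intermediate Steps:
G(j) = -3 + j (G(j) = j - 3 = -3 + j)
C(R) = 27 + 4*R (C(R) = 3 + (R + 6)*(R + (4 - R)) = 3 + (6 + R)*4 = 3 + (24 + 4*R) = 27 + 4*R)
(C(11)*(-4*(-5 - 4)))*G(1) = ((27 + 4*11)*(-4*(-5 - 4)))*(-3 + 1) = ((27 + 44)*(-4*(-9)))*(-2) = (71*36)*(-2) = 2556*(-2) = -5112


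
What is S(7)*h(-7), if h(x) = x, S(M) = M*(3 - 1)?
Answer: -98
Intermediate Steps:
S(M) = 2*M (S(M) = M*2 = 2*M)
S(7)*h(-7) = (2*7)*(-7) = 14*(-7) = -98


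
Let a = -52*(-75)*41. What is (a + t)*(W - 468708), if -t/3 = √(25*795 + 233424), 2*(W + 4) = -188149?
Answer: -89989561350 + 3376719*√253299/2 ≈ -8.9140e+10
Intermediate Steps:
W = -188157/2 (W = -4 + (½)*(-188149) = -4 - 188149/2 = -188157/2 ≈ -94079.)
t = -3*√253299 (t = -3*√(25*795 + 233424) = -3*√(19875 + 233424) = -3*√253299 ≈ -1509.9)
a = 159900 (a = 3900*41 = 159900)
(a + t)*(W - 468708) = (159900 - 3*√253299)*(-188157/2 - 468708) = (159900 - 3*√253299)*(-1125573/2) = -89989561350 + 3376719*√253299/2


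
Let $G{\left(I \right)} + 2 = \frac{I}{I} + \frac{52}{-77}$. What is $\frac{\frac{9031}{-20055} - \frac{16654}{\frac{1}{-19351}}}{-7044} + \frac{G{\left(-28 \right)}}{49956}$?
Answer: $- \frac{147983651609903761}{3234529482030} \approx -45751.0$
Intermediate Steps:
$G{\left(I \right)} = - \frac{129}{77}$ ($G{\left(I \right)} = -2 + \left(\frac{I}{I} + \frac{52}{-77}\right) = -2 + \left(1 + 52 \left(- \frac{1}{77}\right)\right) = -2 + \left(1 - \frac{52}{77}\right) = -2 + \frac{25}{77} = - \frac{129}{77}$)
$\frac{\frac{9031}{-20055} - \frac{16654}{\frac{1}{-19351}}}{-7044} + \frac{G{\left(-28 \right)}}{49956} = \frac{\frac{9031}{-20055} - \frac{16654}{\frac{1}{-19351}}}{-7044} - \frac{129}{77 \cdot 49956} = \left(9031 \left(- \frac{1}{20055}\right) - \frac{16654}{- \frac{1}{19351}}\right) \left(- \frac{1}{7044}\right) - \frac{43}{1282204} = \left(- \frac{9031}{20055} - -322271554\right) \left(- \frac{1}{7044}\right) - \frac{43}{1282204} = \left(- \frac{9031}{20055} + 322271554\right) \left(- \frac{1}{7044}\right) - \frac{43}{1282204} = \frac{6463156006439}{20055} \left(- \frac{1}{7044}\right) - \frac{43}{1282204} = - \frac{6463156006439}{141267420} - \frac{43}{1282204} = - \frac{147983651609903761}{3234529482030}$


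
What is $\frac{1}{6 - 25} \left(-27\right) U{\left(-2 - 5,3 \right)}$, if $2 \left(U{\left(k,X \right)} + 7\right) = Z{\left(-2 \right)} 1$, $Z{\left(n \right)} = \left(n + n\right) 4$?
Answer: $- \frac{405}{19} \approx -21.316$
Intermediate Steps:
$Z{\left(n \right)} = 8 n$ ($Z{\left(n \right)} = 2 n 4 = 8 n$)
$U{\left(k,X \right)} = -15$ ($U{\left(k,X \right)} = -7 + \frac{8 \left(-2\right) 1}{2} = -7 + \frac{\left(-16\right) 1}{2} = -7 + \frac{1}{2} \left(-16\right) = -7 - 8 = -15$)
$\frac{1}{6 - 25} \left(-27\right) U{\left(-2 - 5,3 \right)} = \frac{1}{6 - 25} \left(-27\right) \left(-15\right) = \frac{1}{-19} \left(-27\right) \left(-15\right) = \left(- \frac{1}{19}\right) \left(-27\right) \left(-15\right) = \frac{27}{19} \left(-15\right) = - \frac{405}{19}$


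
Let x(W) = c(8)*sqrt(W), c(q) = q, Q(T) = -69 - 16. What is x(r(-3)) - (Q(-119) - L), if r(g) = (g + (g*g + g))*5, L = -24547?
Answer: -24462 + 8*sqrt(15) ≈ -24431.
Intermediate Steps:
Q(T) = -85
r(g) = 5*g**2 + 10*g (r(g) = (g + (g**2 + g))*5 = (g + (g + g**2))*5 = (g**2 + 2*g)*5 = 5*g**2 + 10*g)
x(W) = 8*sqrt(W)
x(r(-3)) - (Q(-119) - L) = 8*sqrt(5*(-3)*(2 - 3)) - (-85 - 1*(-24547)) = 8*sqrt(5*(-3)*(-1)) - (-85 + 24547) = 8*sqrt(15) - 1*24462 = 8*sqrt(15) - 24462 = -24462 + 8*sqrt(15)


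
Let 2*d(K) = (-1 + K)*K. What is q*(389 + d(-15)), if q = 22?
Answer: 11198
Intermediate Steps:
d(K) = K*(-1 + K)/2 (d(K) = ((-1 + K)*K)/2 = (K*(-1 + K))/2 = K*(-1 + K)/2)
q*(389 + d(-15)) = 22*(389 + (½)*(-15)*(-1 - 15)) = 22*(389 + (½)*(-15)*(-16)) = 22*(389 + 120) = 22*509 = 11198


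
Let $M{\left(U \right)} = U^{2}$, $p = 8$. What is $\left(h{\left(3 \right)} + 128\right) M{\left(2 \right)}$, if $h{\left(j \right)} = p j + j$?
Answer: $620$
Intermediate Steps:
$h{\left(j \right)} = 9 j$ ($h{\left(j \right)} = 8 j + j = 9 j$)
$\left(h{\left(3 \right)} + 128\right) M{\left(2 \right)} = \left(9 \cdot 3 + 128\right) 2^{2} = \left(27 + 128\right) 4 = 155 \cdot 4 = 620$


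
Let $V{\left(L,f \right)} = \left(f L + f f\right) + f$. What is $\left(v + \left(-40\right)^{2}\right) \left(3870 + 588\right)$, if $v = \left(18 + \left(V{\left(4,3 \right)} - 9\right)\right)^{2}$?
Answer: $11987562$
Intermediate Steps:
$V{\left(L,f \right)} = f + f^{2} + L f$ ($V{\left(L,f \right)} = \left(L f + f^{2}\right) + f = \left(f^{2} + L f\right) + f = f + f^{2} + L f$)
$v = 1089$ ($v = \left(18 + \left(3 \left(1 + 4 + 3\right) - 9\right)\right)^{2} = \left(18 + \left(3 \cdot 8 - 9\right)\right)^{2} = \left(18 + \left(24 - 9\right)\right)^{2} = \left(18 + 15\right)^{2} = 33^{2} = 1089$)
$\left(v + \left(-40\right)^{2}\right) \left(3870 + 588\right) = \left(1089 + \left(-40\right)^{2}\right) \left(3870 + 588\right) = \left(1089 + 1600\right) 4458 = 2689 \cdot 4458 = 11987562$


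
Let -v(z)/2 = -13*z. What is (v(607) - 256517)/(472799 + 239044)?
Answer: -7295/21571 ≈ -0.33819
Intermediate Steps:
v(z) = 26*z (v(z) = -(-26)*z = 26*z)
(v(607) - 256517)/(472799 + 239044) = (26*607 - 256517)/(472799 + 239044) = (15782 - 256517)/711843 = -240735*1/711843 = -7295/21571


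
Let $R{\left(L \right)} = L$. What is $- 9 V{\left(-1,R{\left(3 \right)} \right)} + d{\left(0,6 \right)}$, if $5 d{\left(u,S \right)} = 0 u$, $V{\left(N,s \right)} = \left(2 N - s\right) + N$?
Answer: $54$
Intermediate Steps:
$V{\left(N,s \right)} = - s + 3 N$ ($V{\left(N,s \right)} = \left(- s + 2 N\right) + N = - s + 3 N$)
$d{\left(u,S \right)} = 0$ ($d{\left(u,S \right)} = \frac{0 u}{5} = \frac{1}{5} \cdot 0 = 0$)
$- 9 V{\left(-1,R{\left(3 \right)} \right)} + d{\left(0,6 \right)} = - 9 \left(\left(-1\right) 3 + 3 \left(-1\right)\right) + 0 = - 9 \left(-3 - 3\right) + 0 = \left(-9\right) \left(-6\right) + 0 = 54 + 0 = 54$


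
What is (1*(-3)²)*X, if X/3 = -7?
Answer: -189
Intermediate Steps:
X = -21 (X = 3*(-7) = -21)
(1*(-3)²)*X = (1*(-3)²)*(-21) = (1*9)*(-21) = 9*(-21) = -189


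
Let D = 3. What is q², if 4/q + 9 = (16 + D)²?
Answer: 1/7744 ≈ 0.00012913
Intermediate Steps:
q = 1/88 (q = 4/(-9 + (16 + 3)²) = 4/(-9 + 19²) = 4/(-9 + 361) = 4/352 = 4*(1/352) = 1/88 ≈ 0.011364)
q² = (1/88)² = 1/7744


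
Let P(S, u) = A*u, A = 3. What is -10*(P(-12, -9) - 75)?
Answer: 1020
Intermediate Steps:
P(S, u) = 3*u
-10*(P(-12, -9) - 75) = -10*(3*(-9) - 75) = -10*(-27 - 75) = -10*(-102) = 1020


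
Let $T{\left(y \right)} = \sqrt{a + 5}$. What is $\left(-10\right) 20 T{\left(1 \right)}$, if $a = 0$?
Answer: $- 200 \sqrt{5} \approx -447.21$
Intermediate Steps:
$T{\left(y \right)} = \sqrt{5}$ ($T{\left(y \right)} = \sqrt{0 + 5} = \sqrt{5}$)
$\left(-10\right) 20 T{\left(1 \right)} = \left(-10\right) 20 \sqrt{5} = - 200 \sqrt{5}$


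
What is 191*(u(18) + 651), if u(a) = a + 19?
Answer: 131408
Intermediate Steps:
u(a) = 19 + a
191*(u(18) + 651) = 191*((19 + 18) + 651) = 191*(37 + 651) = 191*688 = 131408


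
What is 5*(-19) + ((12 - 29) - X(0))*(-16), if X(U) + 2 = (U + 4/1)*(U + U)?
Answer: 145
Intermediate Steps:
X(U) = -2 + 2*U*(4 + U) (X(U) = -2 + (U + 4/1)*(U + U) = -2 + (U + 4*1)*(2*U) = -2 + (U + 4)*(2*U) = -2 + (4 + U)*(2*U) = -2 + 2*U*(4 + U))
5*(-19) + ((12 - 29) - X(0))*(-16) = 5*(-19) + ((12 - 29) - (-2 + 2*0² + 8*0))*(-16) = -95 + (-17 - (-2 + 2*0 + 0))*(-16) = -95 + (-17 - (-2 + 0 + 0))*(-16) = -95 + (-17 - 1*(-2))*(-16) = -95 + (-17 + 2)*(-16) = -95 - 15*(-16) = -95 + 240 = 145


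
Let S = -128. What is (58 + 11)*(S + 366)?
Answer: 16422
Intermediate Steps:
(58 + 11)*(S + 366) = (58 + 11)*(-128 + 366) = 69*238 = 16422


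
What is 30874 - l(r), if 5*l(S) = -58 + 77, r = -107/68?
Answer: 154351/5 ≈ 30870.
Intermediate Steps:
r = -107/68 (r = -107*1/68 = -107/68 ≈ -1.5735)
l(S) = 19/5 (l(S) = (-58 + 77)/5 = (⅕)*19 = 19/5)
30874 - l(r) = 30874 - 1*19/5 = 30874 - 19/5 = 154351/5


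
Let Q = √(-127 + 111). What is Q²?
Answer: -16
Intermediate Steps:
Q = 4*I (Q = √(-16) = 4*I ≈ 4.0*I)
Q² = (4*I)² = -16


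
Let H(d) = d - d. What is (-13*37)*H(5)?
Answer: 0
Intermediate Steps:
H(d) = 0
(-13*37)*H(5) = -13*37*0 = -481*0 = 0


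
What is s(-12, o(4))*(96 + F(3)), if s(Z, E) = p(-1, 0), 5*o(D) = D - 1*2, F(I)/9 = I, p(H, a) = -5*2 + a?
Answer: -1230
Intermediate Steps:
p(H, a) = -10 + a
F(I) = 9*I
o(D) = -⅖ + D/5 (o(D) = (D - 1*2)/5 = (D - 2)/5 = (-2 + D)/5 = -⅖ + D/5)
s(Z, E) = -10 (s(Z, E) = -10 + 0 = -10)
s(-12, o(4))*(96 + F(3)) = -10*(96 + 9*3) = -10*(96 + 27) = -10*123 = -1230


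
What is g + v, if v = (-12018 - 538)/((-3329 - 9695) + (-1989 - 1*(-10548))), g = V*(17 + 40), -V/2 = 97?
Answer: -49361414/4465 ≈ -11055.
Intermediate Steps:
V = -194 (V = -2*97 = -194)
g = -11058 (g = -194*(17 + 40) = -194*57 = -11058)
v = 12556/4465 (v = -12556/(-13024 + (-1989 + 10548)) = -12556/(-13024 + 8559) = -12556/(-4465) = -12556*(-1/4465) = 12556/4465 ≈ 2.8121)
g + v = -11058 + 12556/4465 = -49361414/4465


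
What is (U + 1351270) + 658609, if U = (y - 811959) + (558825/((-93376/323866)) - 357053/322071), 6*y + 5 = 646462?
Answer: -3170625181249841/5012283616 ≈ -6.3257e+5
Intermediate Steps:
y = 646457/6 (y = -⅚ + (⅙)*646462 = -⅚ + 323231/3 = 646457/6 ≈ 1.0774e+5)
U = -13244708763092305/5012283616 (U = (646457/6 - 811959) + (558825/((-93376/323866)) - 357053/322071) = -4225297/6 + (558825/((-93376*1/323866)) - 357053*1/322071) = -4225297/6 + (558825/(-46688/161933) - 357053/322071) = -4225297/6 + (558825*(-161933/46688) - 357053/322071) = -4225297/6 + (-90492208725/46688 - 357053/322071) = -4225297/6 - 29144932826359939/15036850848 = -13244708763092305/5012283616 ≈ -2.6424e+6)
(U + 1351270) + 658609 = (-13244708763092305/5012283616 + 1351270) + 658609 = -6471760281299985/5012283616 + 658609 = -3170625181249841/5012283616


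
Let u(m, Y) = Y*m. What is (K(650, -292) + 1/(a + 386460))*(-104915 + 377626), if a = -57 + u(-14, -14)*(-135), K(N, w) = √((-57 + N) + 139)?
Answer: 272711/359943 + 545422*√183 ≈ 7.3783e+6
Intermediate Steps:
K(N, w) = √(82 + N)
a = -26517 (a = -57 - 14*(-14)*(-135) = -57 + 196*(-135) = -57 - 26460 = -26517)
(K(650, -292) + 1/(a + 386460))*(-104915 + 377626) = (√(82 + 650) + 1/(-26517 + 386460))*(-104915 + 377626) = (√732 + 1/359943)*272711 = (2*√183 + 1/359943)*272711 = (1/359943 + 2*√183)*272711 = 272711/359943 + 545422*√183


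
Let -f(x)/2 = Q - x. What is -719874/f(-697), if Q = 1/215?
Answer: 25795485/49952 ≈ 516.41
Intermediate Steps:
Q = 1/215 ≈ 0.0046512
f(x) = -2/215 + 2*x (f(x) = -2*(1/215 - x) = -2/215 + 2*x)
-719874/f(-697) = -719874/(-2/215 + 2*(-697)) = -719874/(-2/215 - 1394) = -719874/(-299712/215) = -719874*(-215/299712) = 25795485/49952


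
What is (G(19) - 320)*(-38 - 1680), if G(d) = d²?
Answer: -70438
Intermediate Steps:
(G(19) - 320)*(-38 - 1680) = (19² - 320)*(-38 - 1680) = (361 - 320)*(-1718) = 41*(-1718) = -70438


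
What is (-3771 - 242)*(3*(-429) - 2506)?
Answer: 15221309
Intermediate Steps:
(-3771 - 242)*(3*(-429) - 2506) = -4013*(-1287 - 2506) = -4013*(-3793) = 15221309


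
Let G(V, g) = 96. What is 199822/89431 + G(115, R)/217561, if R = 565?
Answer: 43482059518/19456697791 ≈ 2.2348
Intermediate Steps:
199822/89431 + G(115, R)/217561 = 199822/89431 + 96/217561 = 43482059518/19456697791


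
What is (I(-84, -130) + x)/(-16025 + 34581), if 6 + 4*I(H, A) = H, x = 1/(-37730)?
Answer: -424463/350058940 ≈ -0.0012125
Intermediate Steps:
x = -1/37730 ≈ -2.6504e-5
I(H, A) = -3/2 + H/4
(I(-84, -130) + x)/(-16025 + 34581) = ((-3/2 + (1/4)*(-84)) - 1/37730)/(-16025 + 34581) = ((-3/2 - 21) - 1/37730)/18556 = (-45/2 - 1/37730)*(1/18556) = -424463/18865*1/18556 = -424463/350058940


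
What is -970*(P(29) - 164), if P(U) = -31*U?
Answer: 1031110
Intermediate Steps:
-970*(P(29) - 164) = -970*(-31*29 - 164) = -970*(-899 - 164) = -970*(-1063) = 1031110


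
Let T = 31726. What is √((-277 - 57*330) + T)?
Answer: √12639 ≈ 112.42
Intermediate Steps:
√((-277 - 57*330) + T) = √((-277 - 57*330) + 31726) = √((-277 - 18810) + 31726) = √(-19087 + 31726) = √12639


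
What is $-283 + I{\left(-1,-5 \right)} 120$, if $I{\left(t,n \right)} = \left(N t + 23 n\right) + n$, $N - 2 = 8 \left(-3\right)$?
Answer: $-12043$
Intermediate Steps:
$N = -22$ ($N = 2 + 8 \left(-3\right) = 2 - 24 = -22$)
$I{\left(t,n \right)} = - 22 t + 24 n$ ($I{\left(t,n \right)} = \left(- 22 t + 23 n\right) + n = - 22 t + 24 n$)
$-283 + I{\left(-1,-5 \right)} 120 = -283 + \left(\left(-22\right) \left(-1\right) + 24 \left(-5\right)\right) 120 = -283 + \left(22 - 120\right) 120 = -283 - 11760 = -12043$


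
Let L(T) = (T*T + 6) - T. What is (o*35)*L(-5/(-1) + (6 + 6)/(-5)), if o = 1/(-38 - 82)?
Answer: -889/300 ≈ -2.9633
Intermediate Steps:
L(T) = 6 + T² - T (L(T) = (T² + 6) - T = (6 + T²) - T = 6 + T² - T)
o = -1/120 (o = 1/(-120) = -1/120 ≈ -0.0083333)
(o*35)*L(-5/(-1) + (6 + 6)/(-5)) = (-1/120*35)*(6 + (-5/(-1) + (6 + 6)/(-5))² - (-5/(-1) + (6 + 6)/(-5))) = -7*(6 + (-5*(-1) + 12*(-⅕))² - (-5*(-1) + 12*(-⅕)))/24 = -7*(6 + (5 - 12/5)² - (5 - 12/5))/24 = -7*(6 + (13/5)² - 1*13/5)/24 = -7*(6 + 169/25 - 13/5)/24 = -7/24*254/25 = -889/300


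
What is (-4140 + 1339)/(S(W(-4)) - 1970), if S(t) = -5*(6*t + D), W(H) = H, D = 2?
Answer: 2801/1860 ≈ 1.5059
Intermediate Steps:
S(t) = -10 - 30*t (S(t) = -5*(6*t + 2) = -5*(2 + 6*t) = -10 - 30*t)
(-4140 + 1339)/(S(W(-4)) - 1970) = (-4140 + 1339)/((-10 - 30*(-4)) - 1970) = -2801/((-10 + 120) - 1970) = -2801/(110 - 1970) = -2801/(-1860) = -2801*(-1/1860) = 2801/1860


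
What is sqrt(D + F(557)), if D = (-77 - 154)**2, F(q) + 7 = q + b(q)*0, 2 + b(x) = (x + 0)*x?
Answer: 13*sqrt(319) ≈ 232.19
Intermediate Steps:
b(x) = -2 + x**2 (b(x) = -2 + (x + 0)*x = -2 + x*x = -2 + x**2)
F(q) = -7 + q (F(q) = -7 + (q + (-2 + q**2)*0) = -7 + (q + 0) = -7 + q)
D = 53361 (D = (-231)**2 = 53361)
sqrt(D + F(557)) = sqrt(53361 + (-7 + 557)) = sqrt(53361 + 550) = sqrt(53911) = 13*sqrt(319)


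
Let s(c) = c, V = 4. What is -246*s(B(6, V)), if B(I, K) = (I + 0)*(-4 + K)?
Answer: 0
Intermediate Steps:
B(I, K) = I*(-4 + K)
-246*s(B(6, V)) = -1476*(-4 + 4) = -1476*0 = -246*0 = 0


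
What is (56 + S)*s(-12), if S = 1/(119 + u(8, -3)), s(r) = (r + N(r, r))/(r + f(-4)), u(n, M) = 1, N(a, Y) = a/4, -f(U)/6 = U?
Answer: -6721/96 ≈ -70.010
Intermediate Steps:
f(U) = -6*U
N(a, Y) = a/4 (N(a, Y) = a*(1/4) = a/4)
s(r) = 5*r/(4*(24 + r)) (s(r) = (r + r/4)/(r - 6*(-4)) = (5*r/4)/(r + 24) = (5*r/4)/(24 + r) = 5*r/(4*(24 + r)))
S = 1/120 (S = 1/(119 + 1) = 1/120 ≈ 0.0083333)
(56 + S)*s(-12) = (56 + 1/120)*((5/4)*(-12)/(24 - 12)) = 6721*((5/4)*(-12)/12)/120 = 6721*((5/4)*(-12)*(1/12))/120 = (6721/120)*(-5/4) = -6721/96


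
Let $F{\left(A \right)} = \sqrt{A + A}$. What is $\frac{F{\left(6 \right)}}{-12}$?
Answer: $- \frac{\sqrt{3}}{6} \approx -0.28868$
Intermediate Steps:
$F{\left(A \right)} = \sqrt{2} \sqrt{A}$ ($F{\left(A \right)} = \sqrt{2 A} = \sqrt{2} \sqrt{A}$)
$\frac{F{\left(6 \right)}}{-12} = \frac{\sqrt{2} \sqrt{6}}{-12} = 2 \sqrt{3} \left(- \frac{1}{12}\right) = - \frac{\sqrt{3}}{6}$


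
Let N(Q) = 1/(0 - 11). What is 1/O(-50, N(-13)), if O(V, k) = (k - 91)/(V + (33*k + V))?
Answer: 1133/1002 ≈ 1.1307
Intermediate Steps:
N(Q) = -1/11 (N(Q) = 1/(-11) = -1/11)
O(V, k) = (-91 + k)/(2*V + 33*k) (O(V, k) = (-91 + k)/(V + (V + 33*k)) = (-91 + k)/(2*V + 33*k))
1/O(-50, N(-13)) = 1/((-91 - 1/11)/(2*(-50) + 33*(-1/11))) = 1/(-1002/11/(-100 - 3)) = 1/(-1002/11/(-103)) = 1/(-1/103*(-1002/11)) = 1/(1002/1133) = 1133/1002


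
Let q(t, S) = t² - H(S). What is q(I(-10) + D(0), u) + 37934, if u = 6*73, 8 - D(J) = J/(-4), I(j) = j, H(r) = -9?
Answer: 37947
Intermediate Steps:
D(J) = 8 + J/4 (D(J) = 8 - J/(-4) = 8 - J*(-1)/4 = 8 - (-1)*J/4 = 8 + J/4)
u = 438
q(t, S) = 9 + t² (q(t, S) = t² - 1*(-9) = t² + 9 = 9 + t²)
q(I(-10) + D(0), u) + 37934 = (9 + (-10 + (8 + (¼)*0))²) + 37934 = (9 + (-10 + (8 + 0))²) + 37934 = (9 + (-10 + 8)²) + 37934 = (9 + (-2)²) + 37934 = (9 + 4) + 37934 = 13 + 37934 = 37947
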